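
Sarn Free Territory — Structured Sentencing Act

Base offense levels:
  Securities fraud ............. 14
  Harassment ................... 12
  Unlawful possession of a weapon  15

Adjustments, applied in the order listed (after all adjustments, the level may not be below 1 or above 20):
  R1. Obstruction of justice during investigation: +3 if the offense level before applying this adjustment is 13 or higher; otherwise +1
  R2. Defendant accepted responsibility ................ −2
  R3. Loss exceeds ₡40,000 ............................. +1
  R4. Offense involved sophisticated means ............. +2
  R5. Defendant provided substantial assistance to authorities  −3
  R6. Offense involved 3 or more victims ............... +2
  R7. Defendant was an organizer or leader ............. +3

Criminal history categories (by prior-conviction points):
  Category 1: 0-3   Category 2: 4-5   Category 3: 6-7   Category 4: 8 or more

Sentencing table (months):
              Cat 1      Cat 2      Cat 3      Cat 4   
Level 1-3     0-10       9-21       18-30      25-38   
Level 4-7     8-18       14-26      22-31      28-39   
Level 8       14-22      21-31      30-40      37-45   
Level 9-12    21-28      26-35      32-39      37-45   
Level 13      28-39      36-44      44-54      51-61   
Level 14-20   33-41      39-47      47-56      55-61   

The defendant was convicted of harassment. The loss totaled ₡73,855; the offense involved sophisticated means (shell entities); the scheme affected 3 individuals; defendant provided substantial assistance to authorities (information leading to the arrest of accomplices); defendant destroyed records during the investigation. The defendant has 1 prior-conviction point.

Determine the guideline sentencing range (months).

Base offense level for harassment: 12.
R1 applies (level before this adjustment is 12 < 13, so +1): 12 + 1 = 13.
R2 does not apply.
R3 applies: 13 + 1 = 14.
R4 applies: 14 + 2 = 16.
R5 applies: 16 − 3 = 13.
R6 applies: 13 + 2 = 15.
Final offense level: 15.
Criminal history: 1 prior point → Category 1 (0-3).
Level 15 falls in the 14-20 band.
Grid: Level 14-20 × Category 1 = 33-41 months.

33-41 months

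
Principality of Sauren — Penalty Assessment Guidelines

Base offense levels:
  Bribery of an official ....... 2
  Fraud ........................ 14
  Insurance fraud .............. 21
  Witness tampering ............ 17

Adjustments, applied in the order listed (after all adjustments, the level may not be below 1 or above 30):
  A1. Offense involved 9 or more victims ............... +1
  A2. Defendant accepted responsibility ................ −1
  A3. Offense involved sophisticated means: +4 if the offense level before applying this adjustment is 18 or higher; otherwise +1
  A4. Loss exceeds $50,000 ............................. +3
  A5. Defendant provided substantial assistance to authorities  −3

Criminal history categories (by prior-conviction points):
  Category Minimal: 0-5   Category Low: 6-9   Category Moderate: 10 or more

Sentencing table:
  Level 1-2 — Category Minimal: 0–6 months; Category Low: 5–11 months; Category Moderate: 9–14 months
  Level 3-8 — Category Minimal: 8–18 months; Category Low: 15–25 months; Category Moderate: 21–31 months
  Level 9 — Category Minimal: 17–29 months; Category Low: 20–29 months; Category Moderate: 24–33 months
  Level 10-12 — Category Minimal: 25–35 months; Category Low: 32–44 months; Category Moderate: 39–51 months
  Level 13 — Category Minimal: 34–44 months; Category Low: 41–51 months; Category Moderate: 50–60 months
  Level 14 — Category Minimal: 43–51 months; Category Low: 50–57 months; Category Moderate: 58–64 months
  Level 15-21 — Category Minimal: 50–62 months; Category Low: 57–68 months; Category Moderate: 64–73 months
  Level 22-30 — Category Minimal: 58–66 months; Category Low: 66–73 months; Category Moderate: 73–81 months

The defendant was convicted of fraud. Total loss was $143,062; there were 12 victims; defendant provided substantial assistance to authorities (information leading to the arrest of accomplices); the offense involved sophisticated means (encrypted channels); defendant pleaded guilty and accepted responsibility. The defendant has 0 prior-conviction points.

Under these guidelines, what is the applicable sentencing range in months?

Base offense level for fraud: 14.
A1 applies: 14 + 1 = 15.
A2 applies: 15 − 1 = 14.
A3 applies (level before this adjustment is 14 < 18, so +1): 14 + 1 = 15.
A4 applies: 15 + 3 = 18.
A5 applies: 18 − 3 = 15.
Final offense level: 15.
Criminal history: 0 prior points → Category Minimal (0-5).
Level 15 falls in the 15-21 band.
Grid: Level 15-21 × Category Minimal = 50-62 months.

50-62 months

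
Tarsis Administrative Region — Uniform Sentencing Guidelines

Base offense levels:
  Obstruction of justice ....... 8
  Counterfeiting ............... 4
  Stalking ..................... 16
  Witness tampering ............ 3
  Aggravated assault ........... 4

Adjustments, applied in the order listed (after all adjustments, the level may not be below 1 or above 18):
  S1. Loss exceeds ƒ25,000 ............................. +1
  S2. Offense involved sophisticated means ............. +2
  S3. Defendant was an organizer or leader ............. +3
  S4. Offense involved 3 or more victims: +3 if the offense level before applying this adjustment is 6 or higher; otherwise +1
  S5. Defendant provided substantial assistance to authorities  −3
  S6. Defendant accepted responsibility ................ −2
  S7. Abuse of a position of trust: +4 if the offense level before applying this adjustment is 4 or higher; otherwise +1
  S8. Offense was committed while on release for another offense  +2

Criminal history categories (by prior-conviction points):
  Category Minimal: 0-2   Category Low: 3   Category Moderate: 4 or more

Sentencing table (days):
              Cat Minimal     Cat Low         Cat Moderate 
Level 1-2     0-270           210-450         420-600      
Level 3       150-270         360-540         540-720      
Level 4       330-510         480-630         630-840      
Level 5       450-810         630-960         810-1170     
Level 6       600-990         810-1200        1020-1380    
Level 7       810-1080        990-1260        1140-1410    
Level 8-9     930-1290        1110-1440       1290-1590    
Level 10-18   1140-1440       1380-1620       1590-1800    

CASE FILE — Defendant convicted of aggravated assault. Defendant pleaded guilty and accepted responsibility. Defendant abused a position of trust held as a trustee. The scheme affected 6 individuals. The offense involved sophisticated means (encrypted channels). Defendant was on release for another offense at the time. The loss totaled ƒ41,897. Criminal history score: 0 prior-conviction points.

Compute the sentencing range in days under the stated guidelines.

Base offense level for aggravated assault: 4.
S1 applies: 4 + 1 = 5.
S2 applies: 5 + 2 = 7.
S3 does not apply.
S4 applies (level before this adjustment is 7 ≥ 6, so +3): 7 + 3 = 10.
S6 applies: 10 − 2 = 8.
S7 applies (level before this adjustment is 8 ≥ 4, so +4): 8 + 4 = 12.
S8 applies: 12 + 2 = 14.
Final offense level: 14.
Criminal history: 0 prior points → Category Minimal (0-2).
Level 14 falls in the 10-18 band.
Grid: Level 10-18 × Category Minimal = 1140-1440 days.

1140-1440 days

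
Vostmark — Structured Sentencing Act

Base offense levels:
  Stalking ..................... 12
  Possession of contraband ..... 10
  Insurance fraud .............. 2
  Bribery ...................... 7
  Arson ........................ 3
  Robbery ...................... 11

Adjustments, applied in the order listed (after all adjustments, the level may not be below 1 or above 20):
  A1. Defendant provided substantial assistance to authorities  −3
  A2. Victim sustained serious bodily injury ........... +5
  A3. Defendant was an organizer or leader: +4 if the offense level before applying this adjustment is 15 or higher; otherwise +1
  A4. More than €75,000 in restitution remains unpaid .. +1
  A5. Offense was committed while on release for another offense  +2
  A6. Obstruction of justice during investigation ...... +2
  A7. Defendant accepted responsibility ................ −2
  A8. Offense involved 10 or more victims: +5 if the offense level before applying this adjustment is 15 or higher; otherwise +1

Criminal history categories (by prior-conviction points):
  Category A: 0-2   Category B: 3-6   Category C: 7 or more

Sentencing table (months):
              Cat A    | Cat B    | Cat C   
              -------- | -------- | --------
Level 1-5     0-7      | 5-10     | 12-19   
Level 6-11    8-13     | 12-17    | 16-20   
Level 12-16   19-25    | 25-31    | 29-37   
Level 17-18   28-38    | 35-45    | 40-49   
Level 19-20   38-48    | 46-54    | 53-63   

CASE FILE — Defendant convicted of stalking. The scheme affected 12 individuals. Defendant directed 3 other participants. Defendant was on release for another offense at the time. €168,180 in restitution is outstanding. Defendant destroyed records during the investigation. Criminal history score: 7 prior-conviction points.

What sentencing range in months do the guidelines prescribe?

Base offense level for stalking: 12.
A2 does not apply.
A3 applies (level before this adjustment is 12 < 15, so +1): 12 + 1 = 13.
A4 applies: 13 + 1 = 14.
A5 applies: 14 + 2 = 16.
A6 applies: 16 + 2 = 18.
A7 does not apply.
A8 applies (level before this adjustment is 18 ≥ 15, so +5): 18 + 5 = 23.
Level 23 exceeds the maximum of 20; capped at 20.
Final offense level: 20.
Criminal history: 7 prior points → Category C (7+).
Level 20 falls in the 19-20 band.
Grid: Level 19-20 × Category C = 53-63 months.

53-63 months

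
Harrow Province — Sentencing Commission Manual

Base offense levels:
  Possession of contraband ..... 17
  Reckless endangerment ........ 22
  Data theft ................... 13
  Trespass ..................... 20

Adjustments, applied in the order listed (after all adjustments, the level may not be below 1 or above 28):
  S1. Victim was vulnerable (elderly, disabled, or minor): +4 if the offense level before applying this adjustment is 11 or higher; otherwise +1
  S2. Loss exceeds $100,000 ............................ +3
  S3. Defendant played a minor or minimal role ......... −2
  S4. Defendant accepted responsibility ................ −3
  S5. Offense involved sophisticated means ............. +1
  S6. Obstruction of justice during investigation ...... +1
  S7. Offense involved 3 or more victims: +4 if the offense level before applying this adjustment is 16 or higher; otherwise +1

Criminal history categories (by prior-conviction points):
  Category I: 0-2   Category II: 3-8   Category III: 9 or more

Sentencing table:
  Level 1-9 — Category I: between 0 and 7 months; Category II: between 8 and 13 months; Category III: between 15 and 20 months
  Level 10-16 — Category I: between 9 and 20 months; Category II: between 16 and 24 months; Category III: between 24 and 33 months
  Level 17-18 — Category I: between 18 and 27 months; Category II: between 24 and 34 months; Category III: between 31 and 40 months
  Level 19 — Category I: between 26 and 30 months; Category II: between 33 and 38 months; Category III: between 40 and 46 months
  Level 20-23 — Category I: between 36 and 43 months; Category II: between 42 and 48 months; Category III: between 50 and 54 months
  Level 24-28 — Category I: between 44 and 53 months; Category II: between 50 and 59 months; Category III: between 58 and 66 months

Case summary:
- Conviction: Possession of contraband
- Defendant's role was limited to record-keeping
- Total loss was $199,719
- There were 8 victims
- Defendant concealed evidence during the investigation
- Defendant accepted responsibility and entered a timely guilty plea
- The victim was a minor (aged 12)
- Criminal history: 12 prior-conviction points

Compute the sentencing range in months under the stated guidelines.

Base offense level for possession of contraband: 17.
S1 applies (level before this adjustment is 17 ≥ 11, so +4): 17 + 4 = 21.
S2 applies: 21 + 3 = 24.
S3 applies: 24 − 2 = 22.
S4 applies: 22 − 3 = 19.
S6 applies: 19 + 1 = 20.
S7 applies (level before this adjustment is 20 ≥ 16, so +4): 20 + 4 = 24.
Final offense level: 24.
Criminal history: 12 prior points → Category III (9+).
Level 24 falls in the 24-28 band.
Grid: Level 24-28 × Category III = 58-66 months.

58-66 months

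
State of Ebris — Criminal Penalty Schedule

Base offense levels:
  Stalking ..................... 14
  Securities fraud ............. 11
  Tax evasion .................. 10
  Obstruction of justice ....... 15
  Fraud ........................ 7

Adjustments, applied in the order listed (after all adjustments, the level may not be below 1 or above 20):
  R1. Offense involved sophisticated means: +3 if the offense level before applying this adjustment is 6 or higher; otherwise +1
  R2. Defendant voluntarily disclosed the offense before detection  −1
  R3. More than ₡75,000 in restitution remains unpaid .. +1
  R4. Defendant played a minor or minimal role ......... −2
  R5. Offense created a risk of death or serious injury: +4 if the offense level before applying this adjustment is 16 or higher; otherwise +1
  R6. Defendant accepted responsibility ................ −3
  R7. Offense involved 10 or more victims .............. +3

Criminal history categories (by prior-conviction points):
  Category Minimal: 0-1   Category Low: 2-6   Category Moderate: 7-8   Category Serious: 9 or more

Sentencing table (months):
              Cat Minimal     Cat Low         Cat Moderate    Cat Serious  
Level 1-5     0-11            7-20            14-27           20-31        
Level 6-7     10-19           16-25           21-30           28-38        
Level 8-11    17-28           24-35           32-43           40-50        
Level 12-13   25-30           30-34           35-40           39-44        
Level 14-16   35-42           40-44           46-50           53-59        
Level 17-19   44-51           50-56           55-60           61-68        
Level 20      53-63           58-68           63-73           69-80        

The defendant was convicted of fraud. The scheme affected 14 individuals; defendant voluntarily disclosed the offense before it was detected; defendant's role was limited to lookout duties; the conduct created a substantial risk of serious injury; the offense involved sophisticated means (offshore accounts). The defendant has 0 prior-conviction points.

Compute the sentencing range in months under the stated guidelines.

17-28 months

Base offense level for fraud: 7.
R1 applies (level before this adjustment is 7 ≥ 6, so +3): 7 + 3 = 10.
R2 applies: 10 − 1 = 9.
R3 does not apply.
R4 applies: 9 − 2 = 7.
R5 applies (level before this adjustment is 7 < 16, so +1): 7 + 1 = 8.
R7 applies: 8 + 3 = 11.
Final offense level: 11.
Criminal history: 0 prior points → Category Minimal (0-1).
Level 11 falls in the 8-11 band.
Grid: Level 8-11 × Category Minimal = 17-28 months.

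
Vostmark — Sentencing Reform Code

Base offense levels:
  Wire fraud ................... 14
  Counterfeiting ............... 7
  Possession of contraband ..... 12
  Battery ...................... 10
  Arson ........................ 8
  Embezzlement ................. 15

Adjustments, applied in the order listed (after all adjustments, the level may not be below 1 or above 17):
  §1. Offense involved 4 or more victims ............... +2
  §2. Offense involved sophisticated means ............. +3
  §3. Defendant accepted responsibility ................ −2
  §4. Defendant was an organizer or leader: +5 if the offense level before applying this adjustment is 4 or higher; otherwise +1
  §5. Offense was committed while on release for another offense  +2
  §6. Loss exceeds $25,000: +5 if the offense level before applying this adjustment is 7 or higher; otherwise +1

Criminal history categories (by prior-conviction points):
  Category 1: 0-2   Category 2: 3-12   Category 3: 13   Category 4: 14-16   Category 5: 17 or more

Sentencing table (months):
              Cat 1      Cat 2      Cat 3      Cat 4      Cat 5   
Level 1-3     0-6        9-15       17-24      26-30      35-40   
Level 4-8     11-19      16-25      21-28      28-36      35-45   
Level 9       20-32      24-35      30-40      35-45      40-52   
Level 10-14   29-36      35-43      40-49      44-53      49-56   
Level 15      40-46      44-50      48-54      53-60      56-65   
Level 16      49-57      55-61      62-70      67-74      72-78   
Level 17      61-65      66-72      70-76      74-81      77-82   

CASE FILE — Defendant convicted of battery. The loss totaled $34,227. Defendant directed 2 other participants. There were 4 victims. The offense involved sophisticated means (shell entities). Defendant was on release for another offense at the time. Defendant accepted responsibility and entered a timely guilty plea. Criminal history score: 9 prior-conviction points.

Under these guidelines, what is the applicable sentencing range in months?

66-72 months

Base offense level for battery: 10.
§1 applies: 10 + 2 = 12.
§2 applies: 12 + 3 = 15.
§3 applies: 15 − 2 = 13.
§4 applies (level before this adjustment is 13 ≥ 4, so +5): 13 + 5 = 18.
§5 applies: 18 + 2 = 20.
§6 applies (level before this adjustment is 20 ≥ 7, so +5): 20 + 5 = 25.
Level 25 exceeds the maximum of 17; capped at 17.
Final offense level: 17.
Criminal history: 9 prior points → Category 2 (3-12).
Level 17 falls in the 17 band.
Grid: Level 17 × Category 2 = 66-72 months.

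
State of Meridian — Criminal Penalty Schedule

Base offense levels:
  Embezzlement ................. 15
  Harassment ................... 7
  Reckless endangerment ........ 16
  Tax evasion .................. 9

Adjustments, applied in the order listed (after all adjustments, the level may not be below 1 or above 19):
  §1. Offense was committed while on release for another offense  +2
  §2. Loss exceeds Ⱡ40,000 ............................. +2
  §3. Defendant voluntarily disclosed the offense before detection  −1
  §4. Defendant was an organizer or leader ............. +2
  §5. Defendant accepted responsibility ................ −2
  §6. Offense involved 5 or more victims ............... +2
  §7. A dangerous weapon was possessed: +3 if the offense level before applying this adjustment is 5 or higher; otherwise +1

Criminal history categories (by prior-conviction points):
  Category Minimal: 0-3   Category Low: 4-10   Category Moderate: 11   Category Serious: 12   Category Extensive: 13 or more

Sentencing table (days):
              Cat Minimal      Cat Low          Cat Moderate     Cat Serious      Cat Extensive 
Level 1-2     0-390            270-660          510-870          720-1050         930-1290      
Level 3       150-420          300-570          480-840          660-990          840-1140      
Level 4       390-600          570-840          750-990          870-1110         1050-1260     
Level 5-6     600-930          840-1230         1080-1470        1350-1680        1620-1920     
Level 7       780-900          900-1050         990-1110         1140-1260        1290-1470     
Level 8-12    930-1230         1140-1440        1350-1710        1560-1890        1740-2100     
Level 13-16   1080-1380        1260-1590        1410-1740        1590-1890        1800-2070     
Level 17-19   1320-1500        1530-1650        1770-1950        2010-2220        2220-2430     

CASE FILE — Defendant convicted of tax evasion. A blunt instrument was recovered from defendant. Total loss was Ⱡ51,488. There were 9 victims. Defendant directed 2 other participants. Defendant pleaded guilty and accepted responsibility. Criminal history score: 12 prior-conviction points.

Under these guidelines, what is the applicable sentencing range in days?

Base offense level for tax evasion: 9.
§1 does not apply.
§2 applies: 9 + 2 = 11.
§4 applies: 11 + 2 = 13.
§5 applies: 13 − 2 = 11.
§6 applies: 11 + 2 = 13.
§7 applies (level before this adjustment is 13 ≥ 5, so +3): 13 + 3 = 16.
Final offense level: 16.
Criminal history: 12 prior points → Category Serious (12).
Level 16 falls in the 13-16 band.
Grid: Level 13-16 × Category Serious = 1590-1890 days.

1590-1890 days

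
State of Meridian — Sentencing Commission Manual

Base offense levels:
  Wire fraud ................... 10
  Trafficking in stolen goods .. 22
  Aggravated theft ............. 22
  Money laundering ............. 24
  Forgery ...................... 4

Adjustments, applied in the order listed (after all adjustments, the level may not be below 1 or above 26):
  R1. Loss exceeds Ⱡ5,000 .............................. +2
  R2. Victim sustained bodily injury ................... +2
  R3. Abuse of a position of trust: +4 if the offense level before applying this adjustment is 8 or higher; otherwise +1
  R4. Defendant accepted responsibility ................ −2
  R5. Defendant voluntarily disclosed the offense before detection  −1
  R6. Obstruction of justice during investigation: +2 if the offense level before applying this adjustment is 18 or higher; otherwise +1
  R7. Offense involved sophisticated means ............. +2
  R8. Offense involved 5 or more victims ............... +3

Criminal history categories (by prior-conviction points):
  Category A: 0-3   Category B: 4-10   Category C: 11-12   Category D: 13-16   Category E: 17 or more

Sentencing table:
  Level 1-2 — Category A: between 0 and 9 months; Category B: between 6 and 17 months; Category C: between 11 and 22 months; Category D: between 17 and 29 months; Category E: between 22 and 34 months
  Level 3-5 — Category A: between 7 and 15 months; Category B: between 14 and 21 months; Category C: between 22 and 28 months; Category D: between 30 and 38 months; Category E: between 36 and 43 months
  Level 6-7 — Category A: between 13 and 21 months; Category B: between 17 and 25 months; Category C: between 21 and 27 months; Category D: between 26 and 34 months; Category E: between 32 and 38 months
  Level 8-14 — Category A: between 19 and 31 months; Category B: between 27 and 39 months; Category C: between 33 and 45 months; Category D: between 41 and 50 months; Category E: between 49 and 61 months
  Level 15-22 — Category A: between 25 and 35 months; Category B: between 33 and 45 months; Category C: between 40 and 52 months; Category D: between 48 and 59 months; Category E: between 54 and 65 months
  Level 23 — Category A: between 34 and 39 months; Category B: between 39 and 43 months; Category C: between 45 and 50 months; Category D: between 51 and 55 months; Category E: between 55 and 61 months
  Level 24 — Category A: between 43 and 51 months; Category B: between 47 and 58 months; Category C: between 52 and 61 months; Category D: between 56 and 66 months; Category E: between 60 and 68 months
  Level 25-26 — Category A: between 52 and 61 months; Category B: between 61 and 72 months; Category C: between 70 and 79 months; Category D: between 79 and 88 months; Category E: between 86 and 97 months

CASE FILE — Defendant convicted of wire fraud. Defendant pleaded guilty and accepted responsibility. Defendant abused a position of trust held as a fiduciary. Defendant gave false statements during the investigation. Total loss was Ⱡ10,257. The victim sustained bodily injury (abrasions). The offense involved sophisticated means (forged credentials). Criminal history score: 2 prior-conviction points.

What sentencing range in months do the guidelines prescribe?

Base offense level for wire fraud: 10.
R1 applies: 10 + 2 = 12.
R2 applies: 12 + 2 = 14.
R3 applies (level before this adjustment is 14 ≥ 8, so +4): 14 + 4 = 18.
R4 applies: 18 − 2 = 16.
R5 does not apply.
R6 applies (level before this adjustment is 16 < 18, so +1): 16 + 1 = 17.
R7 applies: 17 + 2 = 19.
R8 does not apply.
Final offense level: 19.
Criminal history: 2 prior points → Category A (0-3).
Level 19 falls in the 15-22 band.
Grid: Level 15-22 × Category A = 25-35 months.

25-35 months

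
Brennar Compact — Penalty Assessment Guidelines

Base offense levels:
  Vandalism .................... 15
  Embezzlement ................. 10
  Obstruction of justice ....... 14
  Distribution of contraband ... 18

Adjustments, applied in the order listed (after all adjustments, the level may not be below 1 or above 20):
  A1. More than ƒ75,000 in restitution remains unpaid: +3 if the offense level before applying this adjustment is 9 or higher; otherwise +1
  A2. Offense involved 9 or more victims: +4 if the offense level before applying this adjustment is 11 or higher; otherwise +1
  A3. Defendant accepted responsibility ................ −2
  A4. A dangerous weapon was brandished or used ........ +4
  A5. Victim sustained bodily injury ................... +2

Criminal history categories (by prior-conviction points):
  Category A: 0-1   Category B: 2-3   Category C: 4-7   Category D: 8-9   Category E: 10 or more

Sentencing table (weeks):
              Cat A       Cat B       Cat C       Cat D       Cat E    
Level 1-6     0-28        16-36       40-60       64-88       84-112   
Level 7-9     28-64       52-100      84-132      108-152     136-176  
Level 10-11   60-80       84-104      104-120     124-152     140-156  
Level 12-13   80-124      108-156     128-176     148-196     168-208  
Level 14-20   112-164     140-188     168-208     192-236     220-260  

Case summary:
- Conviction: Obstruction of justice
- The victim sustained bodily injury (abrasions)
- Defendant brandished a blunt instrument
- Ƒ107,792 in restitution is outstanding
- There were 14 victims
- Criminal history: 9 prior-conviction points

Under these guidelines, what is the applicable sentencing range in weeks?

Base offense level for obstruction of justice: 14.
A1 applies (level before this adjustment is 14 ≥ 9, so +3): 14 + 3 = 17.
A2 applies (level before this adjustment is 17 ≥ 11, so +4): 17 + 4 = 21.
A3 does not apply.
A4 applies: 21 + 4 = 25.
A5 applies: 25 + 2 = 27.
Level 27 exceeds the maximum of 20; capped at 20.
Final offense level: 20.
Criminal history: 9 prior points → Category D (8-9).
Level 20 falls in the 14-20 band.
Grid: Level 14-20 × Category D = 192-236 weeks.

192-236 weeks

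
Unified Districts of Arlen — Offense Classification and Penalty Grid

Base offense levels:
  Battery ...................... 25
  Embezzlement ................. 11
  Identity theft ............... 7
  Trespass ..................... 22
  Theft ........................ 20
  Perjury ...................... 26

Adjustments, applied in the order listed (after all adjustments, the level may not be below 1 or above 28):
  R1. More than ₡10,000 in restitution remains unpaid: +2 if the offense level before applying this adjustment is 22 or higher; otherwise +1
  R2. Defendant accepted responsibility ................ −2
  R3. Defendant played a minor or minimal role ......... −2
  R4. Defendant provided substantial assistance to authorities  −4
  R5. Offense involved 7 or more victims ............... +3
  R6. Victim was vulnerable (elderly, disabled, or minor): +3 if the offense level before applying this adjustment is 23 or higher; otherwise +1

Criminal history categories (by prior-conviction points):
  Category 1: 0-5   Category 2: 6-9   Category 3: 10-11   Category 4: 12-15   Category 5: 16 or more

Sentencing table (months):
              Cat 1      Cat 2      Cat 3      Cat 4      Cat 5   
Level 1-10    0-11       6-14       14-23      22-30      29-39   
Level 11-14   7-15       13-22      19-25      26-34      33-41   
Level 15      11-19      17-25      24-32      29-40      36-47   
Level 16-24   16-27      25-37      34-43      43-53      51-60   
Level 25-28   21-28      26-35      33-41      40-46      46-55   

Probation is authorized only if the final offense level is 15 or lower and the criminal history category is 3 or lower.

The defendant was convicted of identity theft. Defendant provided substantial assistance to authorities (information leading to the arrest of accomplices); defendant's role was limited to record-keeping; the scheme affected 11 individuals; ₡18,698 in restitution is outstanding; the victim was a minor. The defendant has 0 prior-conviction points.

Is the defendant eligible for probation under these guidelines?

Base offense level for identity theft: 7.
R1 applies (level before this adjustment is 7 < 22, so +1): 7 + 1 = 8.
R2 does not apply.
R3 applies: 8 − 2 = 6.
R4 applies: 6 − 4 = 2.
R5 applies: 2 + 3 = 5.
R6 applies (level before this adjustment is 5 < 23, so +1): 5 + 1 = 6.
Final offense level: 6.
Criminal history: 0 prior points → Category 1 (0-5).
Level 6 falls in the 1-10 band.
Grid: Level 1-10 × Category 1 = 0-11 months.
Probation check: level 6 ≤ 15 and category 1 ≤ 3 → eligible.

Yes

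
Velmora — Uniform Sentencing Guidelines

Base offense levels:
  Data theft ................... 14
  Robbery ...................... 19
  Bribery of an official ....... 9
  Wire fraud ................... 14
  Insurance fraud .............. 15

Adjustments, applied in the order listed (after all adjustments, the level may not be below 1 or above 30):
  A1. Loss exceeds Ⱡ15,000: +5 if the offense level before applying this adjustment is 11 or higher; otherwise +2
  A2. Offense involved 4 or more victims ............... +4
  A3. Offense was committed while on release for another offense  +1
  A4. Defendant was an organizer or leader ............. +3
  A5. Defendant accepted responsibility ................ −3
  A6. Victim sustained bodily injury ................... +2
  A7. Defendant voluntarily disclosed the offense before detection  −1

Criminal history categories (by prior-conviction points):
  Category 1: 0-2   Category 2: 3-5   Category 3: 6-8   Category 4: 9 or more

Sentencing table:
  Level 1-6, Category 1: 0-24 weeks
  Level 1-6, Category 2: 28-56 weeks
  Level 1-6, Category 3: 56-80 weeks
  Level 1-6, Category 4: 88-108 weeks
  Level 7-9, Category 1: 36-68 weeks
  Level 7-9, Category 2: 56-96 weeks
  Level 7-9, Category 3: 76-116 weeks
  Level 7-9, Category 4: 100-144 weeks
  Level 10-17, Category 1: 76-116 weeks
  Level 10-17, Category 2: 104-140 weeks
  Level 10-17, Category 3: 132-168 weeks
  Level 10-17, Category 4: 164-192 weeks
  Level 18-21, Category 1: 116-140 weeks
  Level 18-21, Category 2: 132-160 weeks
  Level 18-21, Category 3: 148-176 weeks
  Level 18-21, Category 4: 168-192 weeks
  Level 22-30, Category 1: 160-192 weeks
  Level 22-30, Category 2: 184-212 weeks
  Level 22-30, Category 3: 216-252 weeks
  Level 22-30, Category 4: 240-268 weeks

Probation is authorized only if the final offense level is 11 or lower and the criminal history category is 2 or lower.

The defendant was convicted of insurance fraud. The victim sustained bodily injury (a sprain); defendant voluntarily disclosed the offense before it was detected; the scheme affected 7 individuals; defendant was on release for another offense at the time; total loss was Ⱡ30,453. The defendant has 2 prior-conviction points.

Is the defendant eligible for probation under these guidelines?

Base offense level for insurance fraud: 15.
A1 applies (level before this adjustment is 15 ≥ 11, so +5): 15 + 5 = 20.
A2 applies: 20 + 4 = 24.
A3 applies: 24 + 1 = 25.
A5 does not apply.
A6 applies: 25 + 2 = 27.
A7 applies: 27 − 1 = 26.
Final offense level: 26.
Criminal history: 2 prior points → Category 1 (0-2).
Level 26 falls in the 22-30 band.
Grid: Level 22-30 × Category 1 = 160-192 weeks.
Probation check: level 26 > 11 and category 1 ≤ 2 → not eligible.

No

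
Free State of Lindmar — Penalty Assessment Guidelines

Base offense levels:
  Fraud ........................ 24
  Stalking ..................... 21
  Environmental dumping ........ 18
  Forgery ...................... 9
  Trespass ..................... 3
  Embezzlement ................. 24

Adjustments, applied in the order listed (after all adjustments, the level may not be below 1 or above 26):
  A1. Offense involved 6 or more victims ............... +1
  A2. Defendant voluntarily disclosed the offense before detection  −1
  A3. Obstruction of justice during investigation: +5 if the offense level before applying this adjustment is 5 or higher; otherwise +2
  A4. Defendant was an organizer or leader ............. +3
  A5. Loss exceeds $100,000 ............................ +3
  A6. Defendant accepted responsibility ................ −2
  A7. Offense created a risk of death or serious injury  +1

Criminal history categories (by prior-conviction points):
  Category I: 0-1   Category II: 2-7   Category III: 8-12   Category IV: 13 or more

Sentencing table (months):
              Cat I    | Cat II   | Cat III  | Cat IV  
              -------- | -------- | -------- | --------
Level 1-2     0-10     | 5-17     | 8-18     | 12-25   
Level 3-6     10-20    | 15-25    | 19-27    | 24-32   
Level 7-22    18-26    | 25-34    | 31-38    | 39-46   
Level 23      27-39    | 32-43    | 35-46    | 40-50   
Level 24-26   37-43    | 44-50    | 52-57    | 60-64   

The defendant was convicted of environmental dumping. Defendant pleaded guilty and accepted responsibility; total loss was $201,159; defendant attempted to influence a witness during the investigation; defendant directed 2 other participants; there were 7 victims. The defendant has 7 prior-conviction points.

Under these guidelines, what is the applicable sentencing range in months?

44-50 months

Base offense level for environmental dumping: 18.
A1 applies: 18 + 1 = 19.
A2 does not apply.
A3 applies (level before this adjustment is 19 ≥ 5, so +5): 19 + 5 = 24.
A4 applies: 24 + 3 = 27.
A5 applies: 27 + 3 = 30.
A6 applies: 30 − 2 = 28.
Level 28 exceeds the maximum of 26; capped at 26.
Final offense level: 26.
Criminal history: 7 prior points → Category II (2-7).
Level 26 falls in the 24-26 band.
Grid: Level 24-26 × Category II = 44-50 months.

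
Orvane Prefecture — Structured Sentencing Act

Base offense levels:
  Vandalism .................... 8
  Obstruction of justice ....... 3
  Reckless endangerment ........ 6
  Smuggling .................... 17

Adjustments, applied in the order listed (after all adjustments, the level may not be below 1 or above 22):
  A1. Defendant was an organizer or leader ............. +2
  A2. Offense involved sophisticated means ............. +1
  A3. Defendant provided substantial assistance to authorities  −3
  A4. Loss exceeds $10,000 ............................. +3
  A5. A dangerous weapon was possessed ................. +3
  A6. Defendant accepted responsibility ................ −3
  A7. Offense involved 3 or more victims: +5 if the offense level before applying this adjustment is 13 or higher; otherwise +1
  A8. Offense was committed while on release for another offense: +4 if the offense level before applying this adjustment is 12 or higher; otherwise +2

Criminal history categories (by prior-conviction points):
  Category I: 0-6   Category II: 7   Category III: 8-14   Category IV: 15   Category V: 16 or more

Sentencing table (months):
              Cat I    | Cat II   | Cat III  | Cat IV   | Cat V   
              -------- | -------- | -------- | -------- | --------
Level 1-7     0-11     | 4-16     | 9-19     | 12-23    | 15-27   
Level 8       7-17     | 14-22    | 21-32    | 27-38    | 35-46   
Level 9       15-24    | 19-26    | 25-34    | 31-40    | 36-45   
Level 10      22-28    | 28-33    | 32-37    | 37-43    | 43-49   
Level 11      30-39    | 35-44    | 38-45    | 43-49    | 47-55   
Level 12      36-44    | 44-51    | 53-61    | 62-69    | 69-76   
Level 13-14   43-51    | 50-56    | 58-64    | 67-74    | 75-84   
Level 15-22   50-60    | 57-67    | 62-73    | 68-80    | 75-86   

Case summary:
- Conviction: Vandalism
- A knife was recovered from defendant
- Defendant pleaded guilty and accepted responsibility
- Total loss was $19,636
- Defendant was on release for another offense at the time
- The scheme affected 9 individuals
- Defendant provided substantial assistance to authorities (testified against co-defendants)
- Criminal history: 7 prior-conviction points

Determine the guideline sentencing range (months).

35-44 months

Base offense level for vandalism: 8.
A1 does not apply.
A2 does not apply.
A3 applies: 8 − 3 = 5.
A4 applies: 5 + 3 = 8.
A5 applies: 8 + 3 = 11.
A6 applies: 11 − 3 = 8.
A7 applies (level before this adjustment is 8 < 13, so +1): 8 + 1 = 9.
A8 applies (level before this adjustment is 9 < 12, so +2): 9 + 2 = 11.
Final offense level: 11.
Criminal history: 7 prior points → Category II (7).
Level 11 falls in the 11 band.
Grid: Level 11 × Category II = 35-44 months.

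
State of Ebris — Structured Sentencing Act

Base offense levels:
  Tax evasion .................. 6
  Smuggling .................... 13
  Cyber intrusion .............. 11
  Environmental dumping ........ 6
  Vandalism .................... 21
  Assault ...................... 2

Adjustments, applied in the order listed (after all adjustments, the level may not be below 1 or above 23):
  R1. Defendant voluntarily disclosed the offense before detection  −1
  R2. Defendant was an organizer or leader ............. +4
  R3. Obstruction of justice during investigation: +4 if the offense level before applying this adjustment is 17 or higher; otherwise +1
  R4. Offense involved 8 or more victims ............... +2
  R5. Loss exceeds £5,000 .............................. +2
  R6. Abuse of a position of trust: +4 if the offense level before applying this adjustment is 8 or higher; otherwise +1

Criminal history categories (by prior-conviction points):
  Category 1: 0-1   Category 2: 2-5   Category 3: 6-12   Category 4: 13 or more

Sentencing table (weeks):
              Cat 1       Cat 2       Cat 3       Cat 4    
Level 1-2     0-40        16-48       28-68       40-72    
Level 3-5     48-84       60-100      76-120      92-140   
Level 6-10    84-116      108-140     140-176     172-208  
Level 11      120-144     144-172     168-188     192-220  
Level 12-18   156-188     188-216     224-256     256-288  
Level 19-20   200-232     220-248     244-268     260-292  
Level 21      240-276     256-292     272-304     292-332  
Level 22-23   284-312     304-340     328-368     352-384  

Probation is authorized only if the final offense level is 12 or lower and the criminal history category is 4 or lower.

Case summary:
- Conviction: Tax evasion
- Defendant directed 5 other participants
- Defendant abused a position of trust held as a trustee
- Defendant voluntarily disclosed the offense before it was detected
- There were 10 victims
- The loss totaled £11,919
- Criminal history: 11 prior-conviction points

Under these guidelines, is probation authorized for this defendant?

Base offense level for tax evasion: 6.
R1 applies: 6 − 1 = 5.
R2 applies: 5 + 4 = 9.
R4 applies: 9 + 2 = 11.
R5 applies: 11 + 2 = 13.
R6 applies (level before this adjustment is 13 ≥ 8, so +4): 13 + 4 = 17.
Final offense level: 17.
Criminal history: 11 prior points → Category 3 (6-12).
Level 17 falls in the 12-18 band.
Grid: Level 12-18 × Category 3 = 224-256 weeks.
Probation check: level 17 > 12 and category 3 ≤ 4 → not eligible.

No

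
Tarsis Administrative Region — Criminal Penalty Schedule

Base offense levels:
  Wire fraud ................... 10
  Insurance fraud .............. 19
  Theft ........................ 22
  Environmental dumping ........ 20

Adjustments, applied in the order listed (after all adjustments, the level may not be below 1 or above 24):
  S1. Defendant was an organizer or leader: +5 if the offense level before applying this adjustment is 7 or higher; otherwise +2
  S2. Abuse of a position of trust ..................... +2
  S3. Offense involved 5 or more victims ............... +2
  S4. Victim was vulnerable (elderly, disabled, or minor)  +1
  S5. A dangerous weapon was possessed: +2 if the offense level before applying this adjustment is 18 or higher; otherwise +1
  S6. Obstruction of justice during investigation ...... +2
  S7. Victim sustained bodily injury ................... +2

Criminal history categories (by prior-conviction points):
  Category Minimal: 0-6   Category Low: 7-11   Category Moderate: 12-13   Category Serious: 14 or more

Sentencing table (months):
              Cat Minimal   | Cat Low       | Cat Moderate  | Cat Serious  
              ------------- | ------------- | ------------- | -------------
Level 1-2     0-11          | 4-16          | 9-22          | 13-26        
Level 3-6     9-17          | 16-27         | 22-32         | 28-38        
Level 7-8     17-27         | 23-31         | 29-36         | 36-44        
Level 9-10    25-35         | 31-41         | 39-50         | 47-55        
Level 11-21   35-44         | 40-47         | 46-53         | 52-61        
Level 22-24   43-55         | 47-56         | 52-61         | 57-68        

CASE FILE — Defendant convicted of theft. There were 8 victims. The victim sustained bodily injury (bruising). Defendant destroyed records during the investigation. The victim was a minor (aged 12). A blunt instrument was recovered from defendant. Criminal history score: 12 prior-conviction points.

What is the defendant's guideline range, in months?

52-61 months

Base offense level for theft: 22.
S3 applies: 22 + 2 = 24.
S4 applies: 24 + 1 = 25.
S5 applies (level before this adjustment is 25 ≥ 18, so +2): 25 + 2 = 27.
S6 applies: 27 + 2 = 29.
S7 applies: 29 + 2 = 31.
Level 31 exceeds the maximum of 24; capped at 24.
Final offense level: 24.
Criminal history: 12 prior points → Category Moderate (12-13).
Level 24 falls in the 22-24 band.
Grid: Level 22-24 × Category Moderate = 52-61 months.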